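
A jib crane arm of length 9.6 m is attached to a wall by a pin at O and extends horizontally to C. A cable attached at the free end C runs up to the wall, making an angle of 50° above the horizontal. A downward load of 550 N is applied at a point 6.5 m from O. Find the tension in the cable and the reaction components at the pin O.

ΣM about O: T·sin50°·9.6 − 550·6.5 = 0 → T = 3575/(9.6·0.766044) = 486.129 ≈ 486.1 N.
ΣF_x = 0: O_x − T·cos50° = 0 → O_x = 486.129 × 0.642788 = 312.5 N.
ΣF_y = 0: O_y + T·sin50° − 550 = 0 → O_y = 550 − 486.129 × 0.766044 = 177.6 N.

T = 486.1 N, O_x = 312.5 N, O_y = 177.6 N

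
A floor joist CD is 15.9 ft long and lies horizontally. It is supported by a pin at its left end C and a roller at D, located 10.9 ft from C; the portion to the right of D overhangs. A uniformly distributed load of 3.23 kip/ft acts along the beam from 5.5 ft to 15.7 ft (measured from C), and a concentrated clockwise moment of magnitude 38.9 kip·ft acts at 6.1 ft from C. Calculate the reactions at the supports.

C_x = 0, C_y = -2.662 kip, D_y = 35.61 kip

Resultant of the distributed load: 3.23 × 10.2 = 32.946 kip at 10.6 ft from C.
Moments about C: D_y·10.9 − (3.23·10.2)·10.6 − 38.9 = 0 → D_y = 388.1276/10.9 = 35.608 ≈ 35.61 kip.
ΣF_y = 0: C_y + 35.608 − 3.23·10.2 = 0 → C_y = -2.662 kip.
ΣF_x = 0: no horizontal applied forces, so C_x = 0.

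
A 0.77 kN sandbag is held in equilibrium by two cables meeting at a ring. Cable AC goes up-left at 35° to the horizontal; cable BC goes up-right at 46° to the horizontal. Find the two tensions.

T_AC = 0.5416 kN, T_BC = 0.6386 kN

ΣF_x = 0: −T_AC·cos35° + T_BC·cos46° = 0 → T_BC = 1.17922·T_AC.
ΣF_y = 0: T_AC·sin35° + T_BC·sin46° = 0.77.
Substitute: T_AC·(0.573576 + 1.17922·0.71934) = 0.77 → T_AC = 0.541553 ≈ 0.5416 kN.
Then T_BC = 1.17922 × 0.541553 = 0.6386 kN.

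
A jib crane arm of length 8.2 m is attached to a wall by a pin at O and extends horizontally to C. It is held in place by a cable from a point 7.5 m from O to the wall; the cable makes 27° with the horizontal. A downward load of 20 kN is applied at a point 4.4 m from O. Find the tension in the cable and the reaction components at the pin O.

T = 25.84 kN, O_x = 23.03 kN, O_y = 8.267 kN

ΣM about O: T·sin27°·7.5 − 20·4.4 = 0 → T = 88/(7.5·0.45399) = 25.8449 ≈ 25.84 kN.
ΣF_x = 0: O_x − T·cos27° = 0 → O_x = 25.8449 × 0.891007 = 23.03 kN.
ΣF_y = 0: O_y + T·sin27° − 20 = 0 → O_y = 20 − 25.8449 × 0.45399 = 8.267 kN.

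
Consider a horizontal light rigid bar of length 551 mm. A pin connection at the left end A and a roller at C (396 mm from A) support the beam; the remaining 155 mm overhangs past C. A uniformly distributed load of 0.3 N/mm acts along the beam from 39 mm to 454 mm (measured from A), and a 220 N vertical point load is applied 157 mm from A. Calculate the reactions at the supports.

A_x = 0, A_y = 179.8 N, C_y = 164.7 N

Resultant of the distributed load: 0.3 × 415 = 124.5 N at 246.5 mm from A.
Taking moments about A: C_y·396 − (0.3·415)·246.5 − 220·157 = 0 → C_y = 65229.25/396 = 164.72 ≈ 164.7 N.
ΣF_y = 0: A_y + 164.72 − 0.3·415 − 220 = 0 → A_y = 179.8 N.
ΣF_x = 0: no horizontal applied forces, so A_x = 0.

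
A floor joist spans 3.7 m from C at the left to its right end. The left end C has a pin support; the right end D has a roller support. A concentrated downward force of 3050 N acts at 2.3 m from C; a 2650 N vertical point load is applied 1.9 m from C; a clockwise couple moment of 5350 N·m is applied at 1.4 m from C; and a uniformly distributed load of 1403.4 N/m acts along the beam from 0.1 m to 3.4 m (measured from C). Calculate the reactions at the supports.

C_x = 0, C_y = 3438 N, D_y = 6893 N

Resultant of the distributed load: 1403.4 × 3.3 = 4631.22 N at 1.75 m from C.
ΣM about C: D_y·3.7 − 3050·2.3 − 2650·1.9 − 5350 − (1403.4·3.3)·1.75 = 0 → D_y = 25504.635/3.7 = 6893.14 ≈ 6893 N.
ΣF_y = 0: C_y + 6893.14 − 3050 − 2650 − 1403.4·3.3 = 0 → C_y = 3438 N.
ΣF_x = 0: no horizontal applied forces, so C_x = 0.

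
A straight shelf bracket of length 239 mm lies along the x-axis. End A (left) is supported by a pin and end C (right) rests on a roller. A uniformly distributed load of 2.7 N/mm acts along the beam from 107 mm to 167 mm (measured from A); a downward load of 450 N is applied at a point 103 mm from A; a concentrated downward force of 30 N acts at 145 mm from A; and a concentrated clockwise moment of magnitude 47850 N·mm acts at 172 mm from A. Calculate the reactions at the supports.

Resultant of the distributed load: 2.7 × 60 = 162 N at 137 mm from A.
Moments about A: C_y·239 − (2.7·60)·137 − 450·103 − 30·145 − 47850 = 0 → C_y = 120744/239 = 505.205 ≈ 505.2 N.
ΣF_y = 0: A_y + 505.205 − 2.7·60 − 450 − 30 = 0 → A_y = 136.8 N.
ΣF_x = 0: no horizontal applied forces, so A_x = 0.

A_x = 0, A_y = 136.8 N, C_y = 505.2 N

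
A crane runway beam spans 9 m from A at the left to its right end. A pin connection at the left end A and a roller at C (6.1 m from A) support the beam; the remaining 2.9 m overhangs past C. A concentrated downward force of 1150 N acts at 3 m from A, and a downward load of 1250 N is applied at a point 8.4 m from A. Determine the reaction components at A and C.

A_x = 0, A_y = 113.1 N, C_y = 2287 N

Taking moments about A: C_y·6.1 − 1150·3 − 1250·8.4 = 0 → C_y = 13950/6.1 = 2286.89 ≈ 2287 N.
ΣF_y = 0: A_y + 2286.89 − 1150 − 1250 = 0 → A_y = 113.1 N.
ΣF_x = 0: no horizontal applied forces, so A_x = 0.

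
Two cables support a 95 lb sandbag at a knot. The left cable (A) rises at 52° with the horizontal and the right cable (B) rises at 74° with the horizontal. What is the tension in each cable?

ΣF_x = 0: −T_A·cos52° + T_B·cos74° = 0 → T_B = 2.23359·T_A.
ΣF_y = 0: T_A·sin52° + T_B·sin74° = 95.
Substitute: T_A·(0.788011 + 2.23359·0.961262) = 95 → T_A = 32.3671 ≈ 32.37 lb.
Then T_B = 2.23359 × 32.3671 = 72.29 lb.

T_A = 32.37 lb, T_B = 72.29 lb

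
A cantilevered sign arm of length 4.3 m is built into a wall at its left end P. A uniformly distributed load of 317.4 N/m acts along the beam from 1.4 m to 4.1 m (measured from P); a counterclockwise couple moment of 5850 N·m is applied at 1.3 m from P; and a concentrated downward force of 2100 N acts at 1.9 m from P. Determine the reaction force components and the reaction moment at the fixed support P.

Resultant of the distributed load: 317.4 × 2.7 = 856.98 N at 2.75 m from P.
ΣF_x = 0: P_x = 0.
ΣF_y = 0: P_y − 317.4·2.7 − 2100 = 0 → P_y = 2957 N.
ΣM about P: M_P − (317.4·2.7)·2.75 + 5850 − 2100·1.9 = 0 → M_P = 496.7 N·m.

P_x = 0, P_y = 2957 N, M_P = 496.7 N·m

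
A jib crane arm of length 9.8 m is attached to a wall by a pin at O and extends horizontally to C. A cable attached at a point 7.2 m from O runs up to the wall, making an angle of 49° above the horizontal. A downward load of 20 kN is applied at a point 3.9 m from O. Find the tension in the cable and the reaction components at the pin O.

T = 14.35 kN, O_x = 9.417 kN, O_y = 9.167 kN

ΣM about O: T·sin49°·7.2 − 20·3.9 = 0 → T = 78/(7.2·0.75471) = 14.3543 ≈ 14.35 kN.
ΣF_x = 0: O_x − T·cos49° = 0 → O_x = 14.3543 × 0.656059 = 9.417 kN.
ΣF_y = 0: O_y + T·sin49° − 20 = 0 → O_y = 20 − 14.3543 × 0.75471 = 9.167 kN.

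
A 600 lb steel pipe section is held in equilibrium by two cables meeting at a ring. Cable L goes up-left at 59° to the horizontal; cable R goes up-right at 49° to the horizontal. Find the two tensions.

T_L = 413.9 lb, T_R = 324.9 lb

ΣF_x = 0: −T_L·cos59° + T_R·cos49° = 0 → T_R = 0.785048·T_L.
ΣF_y = 0: T_L·sin59° + T_R·sin49° = 600.
Substitute: T_L·(0.857167 + 0.785048·0.75471) = 600 → T_L = 413.893 ≈ 413.9 lb.
Then T_R = 0.785048 × 413.893 = 324.9 lb.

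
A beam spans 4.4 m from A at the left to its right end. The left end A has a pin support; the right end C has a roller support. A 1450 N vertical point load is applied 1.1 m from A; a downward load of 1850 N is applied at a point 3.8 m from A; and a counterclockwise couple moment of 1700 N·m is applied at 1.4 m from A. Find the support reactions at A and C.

Taking moments about A: C_y·4.4 − 1450·1.1 − 1850·3.8 + 1700 = 0 → C_y = 6925/4.4 = 1573.86 ≈ 1574 N.
ΣF_y = 0: A_y + 1573.86 − 1450 − 1850 = 0 → A_y = 1726 N.
ΣF_x = 0: no horizontal applied forces, so A_x = 0.

A_x = 0, A_y = 1726 N, C_y = 1574 N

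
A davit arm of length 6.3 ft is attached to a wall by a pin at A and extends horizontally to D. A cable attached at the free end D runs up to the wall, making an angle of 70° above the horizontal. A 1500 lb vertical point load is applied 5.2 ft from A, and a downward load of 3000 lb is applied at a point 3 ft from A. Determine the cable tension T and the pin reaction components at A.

T = 2838 lb, A_x = 970.6 lb, A_y = 1833 lb

ΣM about A: T·sin70°·6.3 − 1500·5.2 − 3000·3 = 0 → T = 16800/(6.3·0.939693) = 2837.81 ≈ 2838 lb.
ΣF_x = 0: A_x − T·cos70° = 0 → A_x = 2837.81 × 0.34202 = 970.6 lb.
ΣF_y = 0: A_y + T·sin70° − 1500 − 3000 = 0 → A_y = 4500 − 2837.81 × 0.939693 = 1833 lb.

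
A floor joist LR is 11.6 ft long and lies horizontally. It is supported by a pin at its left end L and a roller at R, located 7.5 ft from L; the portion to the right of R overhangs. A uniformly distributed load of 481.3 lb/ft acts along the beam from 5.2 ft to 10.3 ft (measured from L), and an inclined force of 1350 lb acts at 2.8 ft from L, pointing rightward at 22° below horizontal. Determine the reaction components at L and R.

Resultant of the distributed load: 481.3 × 5.1 = 2454.63 lb at 7.75 ft from L.
ΣM about L: R_y·7.5 − (481.3·5.1)·7.75 − 1350·sin22°·2.8 = 0 → R_y = 20439.4/7.5 = 2725.25 ≈ 2725 lb.
ΣF_y = 0: L_y + 2725.25 − 481.3·5.1 − 1350·sin22° = 0 → L_y = 235.1 lb.
ΣF_x = 0: L_x + 1350·cos22° = 0 → L_x = -1252 lb.

L_x = -1252 lb, L_y = 235.1 lb, R_y = 2725 lb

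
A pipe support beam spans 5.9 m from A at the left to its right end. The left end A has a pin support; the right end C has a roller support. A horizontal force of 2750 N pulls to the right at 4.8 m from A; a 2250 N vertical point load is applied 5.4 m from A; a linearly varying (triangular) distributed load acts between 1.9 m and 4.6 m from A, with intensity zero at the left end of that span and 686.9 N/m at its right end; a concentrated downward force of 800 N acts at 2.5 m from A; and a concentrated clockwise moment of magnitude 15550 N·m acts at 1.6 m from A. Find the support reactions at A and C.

Resultant of the triangular load: ½ × 686.9 × 2.7 = 927.315 N, acting at 3.7 m from A (one-third of the span from the peak).
Moments about A: C_y·5.9 − 2250·5.4 − (½·686.9·2.7)·3.7 − 800·2.5 − 15550 = 0 → C_y = 33131.0655/5.9 = 5615.43 ≈ 5615 N.
ΣF_y = 0: A_y + 5615.43 − 2250 − ½·686.9·2.7 − 800 = 0 → A_y = -1638 N.
ΣF_x = 0: A_x + 2750 = 0 → A_x = -2750 N.

A_x = -2750 N, A_y = -1638 N, C_y = 5615 N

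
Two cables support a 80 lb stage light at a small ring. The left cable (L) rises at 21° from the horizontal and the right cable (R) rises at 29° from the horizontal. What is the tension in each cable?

T_L = 91.34 lb, T_R = 97.50 lb

ΣF_x = 0: −T_L·cos21° + T_R·cos29° = 0 → T_R = 1.06741·T_L.
ΣF_y = 0: T_L·sin21° + T_R·sin29° = 80.
Substitute: T_L·(0.358368 + 1.06741·0.48481) = 80 → T_L = 91.3389 ≈ 91.34 lb.
Then T_R = 1.06741 × 91.3389 = 97.50 lb.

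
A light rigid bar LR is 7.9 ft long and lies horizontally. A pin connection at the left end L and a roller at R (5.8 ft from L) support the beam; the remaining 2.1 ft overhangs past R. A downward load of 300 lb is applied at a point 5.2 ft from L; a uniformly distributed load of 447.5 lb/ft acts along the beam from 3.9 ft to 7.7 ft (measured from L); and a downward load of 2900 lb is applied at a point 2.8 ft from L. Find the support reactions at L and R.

L_x = 0, L_y = 1531 lb, R_y = 3369 lb

Resultant of the distributed load: 447.5 × 3.8 = 1700.5 lb at 5.8 ft from L.
Moments about L: R_y·5.8 − 300·5.2 − (447.5·3.8)·5.8 − 2900·2.8 = 0 → R_y = 19542.9/5.8 = 3369.47 ≈ 3369 lb.
ΣF_y = 0: L_y + 3369.47 − 300 − 447.5·3.8 − 2900 = 0 → L_y = 1531 lb.
ΣF_x = 0: no horizontal applied forces, so L_x = 0.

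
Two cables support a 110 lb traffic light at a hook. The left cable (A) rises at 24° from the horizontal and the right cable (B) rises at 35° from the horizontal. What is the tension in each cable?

T_A = 105.1 lb, T_B = 117.2 lb

ΣF_x = 0: −T_A·cos24° + T_B·cos35° = 0 → T_B = 1.11523·T_A.
ΣF_y = 0: T_A·sin24° + T_B·sin35° = 110.
Substitute: T_A·(0.406737 + 1.11523·0.573576) = 110 → T_A = 105.122 ≈ 105.1 lb.
Then T_B = 1.11523 × 105.122 = 117.2 lb.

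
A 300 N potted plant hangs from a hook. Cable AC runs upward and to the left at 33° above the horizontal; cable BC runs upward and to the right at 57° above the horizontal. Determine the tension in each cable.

ΣF_x = 0: −T_AC·cos33° + T_BC·cos57° = 0 → T_BC = 1.53986·T_AC.
ΣF_y = 0: T_AC·sin33° + T_BC·sin57° = 300.
Substitute: T_AC·(0.544639 + 1.53986·0.838671) = 300 → T_AC = 163.392 ≈ 163.4 N.
Then T_BC = 1.53986 × 163.392 = 251.6 N.

T_AC = 163.4 N, T_BC = 251.6 N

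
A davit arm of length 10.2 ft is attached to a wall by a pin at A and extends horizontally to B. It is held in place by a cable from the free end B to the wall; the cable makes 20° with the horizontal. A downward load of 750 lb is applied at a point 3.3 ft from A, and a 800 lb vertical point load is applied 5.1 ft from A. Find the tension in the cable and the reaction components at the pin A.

T = 1879 lb, A_x = 1766 lb, A_y = 907.4 lb

ΣM about A: T·sin20°·10.2 − 750·3.3 − 800·5.1 = 0 → T = 6555/(10.2·0.34202) = 1878.98 ≈ 1879 lb.
ΣF_x = 0: A_x − T·cos20° = 0 → A_x = 1878.98 × 0.939693 = 1766 lb.
ΣF_y = 0: A_y + T·sin20° − 750 − 800 = 0 → A_y = 1550 − 1878.98 × 0.34202 = 907.4 lb.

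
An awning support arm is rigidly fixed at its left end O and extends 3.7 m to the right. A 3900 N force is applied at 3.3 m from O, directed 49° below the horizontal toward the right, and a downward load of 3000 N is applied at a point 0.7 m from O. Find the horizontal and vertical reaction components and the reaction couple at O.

O_x = -2559 N, O_y = 5943 N, M_O = 11810 N·m

ΣF_x = 0: O_x + 3900·cos49° = 0 → O_x = -2559 N.
ΣF_y = 0: O_y − 3900·sin49° − 3000 = 0 → O_y = 5943 N.
ΣM about O: M_O − 3900·sin49°·3.3 − 3000·0.7 = 0 → M_O = 11810 N·m.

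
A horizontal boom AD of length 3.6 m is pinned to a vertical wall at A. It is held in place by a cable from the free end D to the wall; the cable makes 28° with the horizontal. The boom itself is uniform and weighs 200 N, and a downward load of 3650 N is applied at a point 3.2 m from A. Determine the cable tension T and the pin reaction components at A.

ΣM about A: T·sin28°·3.6 − 200·1.8 − 3650·3.2 = 0 → T = 12040/(3.6·0.469472) = 7123.84 ≈ 7124 N.
ΣF_x = 0: A_x − T·cos28° = 0 → A_x = 7123.84 × 0.882948 = 6290 N.
ΣF_y = 0: A_y + T·sin28° − 200 − 3650 = 0 → A_y = 3850 − 7123.84 × 0.469472 = 505.6 N.

T = 7124 N, A_x = 6290 N, A_y = 505.6 N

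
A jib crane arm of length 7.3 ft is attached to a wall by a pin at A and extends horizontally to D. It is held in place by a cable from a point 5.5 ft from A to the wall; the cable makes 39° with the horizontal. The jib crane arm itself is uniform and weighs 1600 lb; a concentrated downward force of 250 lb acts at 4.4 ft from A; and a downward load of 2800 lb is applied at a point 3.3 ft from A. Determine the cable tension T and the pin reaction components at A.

ΣM about A: T·sin39°·5.5 − 1600·3.65 − 250·4.4 − 2800·3.3 = 0 → T = 16180/(5.5·0.62932) = 4674.6 ≈ 4675 lb.
ΣF_x = 0: A_x − T·cos39° = 0 → A_x = 4674.6 × 0.777146 = 3633 lb.
ΣF_y = 0: A_y + T·sin39° − 1600 − 250 − 2800 = 0 → A_y = 4650 − 4674.6 × 0.62932 = 1708 lb.

T = 4675 lb, A_x = 3633 lb, A_y = 1708 lb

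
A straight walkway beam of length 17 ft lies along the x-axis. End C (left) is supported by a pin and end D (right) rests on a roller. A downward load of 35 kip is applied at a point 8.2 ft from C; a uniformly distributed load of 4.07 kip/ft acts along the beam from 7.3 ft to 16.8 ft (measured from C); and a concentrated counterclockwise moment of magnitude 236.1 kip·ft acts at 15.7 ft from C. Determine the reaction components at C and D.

C_x = 0, C_y = 43.26 kip, D_y = 30.40 kip

Resultant of the distributed load: 4.07 × 9.5 = 38.665 kip at 12.05 ft from C.
ΣM about C: D_y·17 − 35·8.2 − (4.07·9.5)·12.05 + 236.1 = 0 → D_y = 516.81325/17 = 30.4008 ≈ 30.40 kip.
ΣF_y = 0: C_y + 30.4008 − 35 − 4.07·9.5 = 0 → C_y = 43.26 kip.
ΣF_x = 0: no horizontal applied forces, so C_x = 0.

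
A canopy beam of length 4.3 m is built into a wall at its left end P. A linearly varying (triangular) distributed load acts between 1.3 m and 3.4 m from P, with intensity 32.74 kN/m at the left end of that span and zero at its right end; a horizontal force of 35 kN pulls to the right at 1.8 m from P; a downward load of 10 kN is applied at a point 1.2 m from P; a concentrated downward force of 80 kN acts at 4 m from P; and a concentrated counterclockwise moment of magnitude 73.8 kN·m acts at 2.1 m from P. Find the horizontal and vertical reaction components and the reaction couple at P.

Resultant of the triangular load: ½ × 32.74 × 2.1 = 34.377 kN, acting at 2 m from P (one-third of the span from the peak).
ΣF_x = 0: P_x + 35 = 0 → P_x = -35.00 kN.
ΣF_y = 0: P_y − ½·32.74·2.1 − 10 − 80 = 0 → P_y = 124.4 kN.
ΣM about P: M_P − (½·32.74·2.1)·2 − 10·1.2 − 80·4 + 73.8 = 0 → M_P = 327.0 kN·m.

P_x = -35.00 kN, P_y = 124.4 kN, M_P = 327.0 kN·m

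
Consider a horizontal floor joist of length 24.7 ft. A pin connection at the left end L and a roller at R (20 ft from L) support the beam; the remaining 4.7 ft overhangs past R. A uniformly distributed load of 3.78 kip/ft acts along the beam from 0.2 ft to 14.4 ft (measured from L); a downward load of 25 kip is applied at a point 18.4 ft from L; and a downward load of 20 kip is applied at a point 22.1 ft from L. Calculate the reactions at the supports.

L_x = 0, L_y = 33.98 kip, R_y = 64.69 kip

Resultant of the distributed load: 3.78 × 14.2 = 53.676 kip at 7.3 ft from L.
ΣM about L: R_y·20 − (3.78·14.2)·7.3 − 25·18.4 − 20·22.1 = 0 → R_y = 1293.8348/20 = 64.6917 ≈ 64.69 kip.
ΣF_y = 0: L_y + 64.6917 − 3.78·14.2 − 25 − 20 = 0 → L_y = 33.98 kip.
ΣF_x = 0: no horizontal applied forces, so L_x = 0.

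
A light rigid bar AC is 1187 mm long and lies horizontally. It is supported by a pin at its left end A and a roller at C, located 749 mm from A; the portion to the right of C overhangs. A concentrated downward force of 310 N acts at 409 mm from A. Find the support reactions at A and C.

A_x = 0, A_y = 140.7 N, C_y = 169.3 N

Moments about A: C_y·749 − 310·409 = 0 → C_y = 126790/749 = 169.279 ≈ 169.3 N.
ΣF_y = 0: A_y + 169.279 − 310 = 0 → A_y = 140.7 N.
ΣF_x = 0: no horizontal applied forces, so A_x = 0.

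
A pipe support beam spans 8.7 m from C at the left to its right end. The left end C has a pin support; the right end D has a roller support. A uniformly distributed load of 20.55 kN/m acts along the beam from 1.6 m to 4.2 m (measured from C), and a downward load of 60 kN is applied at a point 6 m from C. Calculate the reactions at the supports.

Resultant of the distributed load: 20.55 × 2.6 = 53.43 kN at 2.9 m from C.
Taking moments about C: D_y·8.7 − (20.55·2.6)·2.9 − 60·6 = 0 → D_y = 514.947/8.7 = 59.1893 ≈ 59.19 kN.
ΣF_y = 0: C_y + 59.1893 − 20.55·2.6 − 60 = 0 → C_y = 54.24 kN.
ΣF_x = 0: no horizontal applied forces, so C_x = 0.

C_x = 0, C_y = 54.24 kN, D_y = 59.19 kN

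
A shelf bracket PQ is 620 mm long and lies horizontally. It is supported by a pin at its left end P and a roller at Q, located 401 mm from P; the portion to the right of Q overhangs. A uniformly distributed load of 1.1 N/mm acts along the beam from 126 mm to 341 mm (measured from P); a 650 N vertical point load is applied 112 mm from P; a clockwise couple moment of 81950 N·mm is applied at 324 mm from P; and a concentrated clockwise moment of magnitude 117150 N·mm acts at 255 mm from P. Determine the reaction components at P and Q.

Resultant of the distributed load: 1.1 × 215 = 236.5 N at 233.5 mm from P.
Taking moments about P: Q_y·401 − (1.1·215)·233.5 − 650·112 − 81950 − 117150 = 0 → Q_y = 327122.75/401 = 815.767 ≈ 815.8 N.
ΣF_y = 0: P_y + 815.767 − 1.1·215 − 650 = 0 → P_y = 70.73 N.
ΣF_x = 0: no horizontal applied forces, so P_x = 0.

P_x = 0, P_y = 70.73 N, Q_y = 815.8 N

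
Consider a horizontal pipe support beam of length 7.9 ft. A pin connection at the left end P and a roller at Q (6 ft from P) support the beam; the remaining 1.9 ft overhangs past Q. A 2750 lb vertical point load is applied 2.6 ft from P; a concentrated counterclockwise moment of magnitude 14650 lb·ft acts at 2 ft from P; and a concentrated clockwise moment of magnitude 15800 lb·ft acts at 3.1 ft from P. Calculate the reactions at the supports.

Taking moments about P: Q_y·6 − 2750·2.6 + 14650 − 15800 = 0 → Q_y = 8300/6 = 1383.33 ≈ 1383 lb.
ΣF_y = 0: P_y + 1383.33 − 2750 = 0 → P_y = 1367 lb.
ΣF_x = 0: no horizontal applied forces, so P_x = 0.

P_x = 0, P_y = 1367 lb, Q_y = 1383 lb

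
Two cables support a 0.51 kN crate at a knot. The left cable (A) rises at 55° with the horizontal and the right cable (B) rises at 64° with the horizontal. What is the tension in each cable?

T_A = 0.2556 kN, T_B = 0.3345 kN

ΣF_x = 0: −T_A·cos55° + T_B·cos64° = 0 → T_B = 1.30843·T_A.
ΣF_y = 0: T_A·sin55° + T_B·sin64° = 0.51.
Substitute: T_A·(0.819152 + 1.30843·0.898794) = 0.51 → T_A = 0.255618 ≈ 0.2556 kN.
Then T_B = 1.30843 × 0.255618 = 0.3345 kN.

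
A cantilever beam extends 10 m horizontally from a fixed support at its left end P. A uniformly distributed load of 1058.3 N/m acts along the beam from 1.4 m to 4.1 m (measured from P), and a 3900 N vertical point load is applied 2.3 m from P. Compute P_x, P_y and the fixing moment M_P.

P_x = 0, P_y = 6757 N, M_P = 16830 N·m

Resultant of the distributed load: 1058.3 × 2.7 = 2857.41 N at 2.75 m from P.
ΣF_x = 0: P_x = 0.
ΣF_y = 0: P_y − 1058.3·2.7 − 3900 = 0 → P_y = 6757 N.
ΣM about P: M_P − (1058.3·2.7)·2.75 − 3900·2.3 = 0 → M_P = 16830 N·m.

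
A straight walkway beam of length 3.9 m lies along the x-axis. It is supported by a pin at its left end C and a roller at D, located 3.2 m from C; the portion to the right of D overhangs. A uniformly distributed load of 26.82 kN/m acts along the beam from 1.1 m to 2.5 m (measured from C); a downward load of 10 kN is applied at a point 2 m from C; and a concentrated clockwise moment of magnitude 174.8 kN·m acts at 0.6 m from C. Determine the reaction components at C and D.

C_x = 0, C_y = -34.45 kN, D_y = 82.00 kN

Resultant of the distributed load: 26.82 × 1.4 = 37.548 kN at 1.8 m from C.
Taking moments about C: D_y·3.2 − (26.82·1.4)·1.8 − 10·2 − 174.8 = 0 → D_y = 262.3864/3.2 = 81.9957 ≈ 82.00 kN.
ΣF_y = 0: C_y + 81.9957 − 26.82·1.4 − 10 = 0 → C_y = -34.45 kN.
ΣF_x = 0: no horizontal applied forces, so C_x = 0.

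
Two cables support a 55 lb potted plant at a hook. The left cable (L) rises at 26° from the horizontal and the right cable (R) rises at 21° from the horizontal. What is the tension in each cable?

ΣF_x = 0: −T_L·cos26° + T_R·cos21° = 0 → T_R = 0.962739·T_L.
ΣF_y = 0: T_L·sin26° + T_R·sin21° = 55.
Substitute: T_L·(0.438371 + 0.962739·0.358368) = 55 → T_L = 70.2081 ≈ 70.21 lb.
Then T_R = 0.962739 × 70.2081 = 67.59 lb.

T_L = 70.21 lb, T_R = 67.59 lb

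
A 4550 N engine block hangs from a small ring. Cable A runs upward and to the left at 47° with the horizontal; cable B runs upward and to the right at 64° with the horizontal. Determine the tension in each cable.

T_A = 2136 N, T_B = 3324 N

ΣF_x = 0: −T_A·cos47° + T_B·cos64° = 0 → T_B = 1.55576·T_A.
ΣF_y = 0: T_A·sin47° + T_B·sin64° = 4550.
Substitute: T_A·(0.731354 + 1.55576·0.898794) = 4550 → T_A = 2136.49 ≈ 2136 N.
Then T_B = 1.55576 × 2136.49 = 3324 N.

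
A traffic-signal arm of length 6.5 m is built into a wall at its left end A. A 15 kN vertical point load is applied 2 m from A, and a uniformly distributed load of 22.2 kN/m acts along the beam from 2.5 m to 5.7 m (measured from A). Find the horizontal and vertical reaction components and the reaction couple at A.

Resultant of the distributed load: 22.2 × 3.2 = 71.04 kN at 4.1 m from A.
ΣF_x = 0: A_x = 0.
ΣF_y = 0: A_y − 15 − 22.2·3.2 = 0 → A_y = 86.04 kN.
ΣM about A: M_A − 15·2 − (22.2·3.2)·4.1 = 0 → M_A = 321.3 kN·m.

A_x = 0, A_y = 86.04 kN, M_A = 321.3 kN·m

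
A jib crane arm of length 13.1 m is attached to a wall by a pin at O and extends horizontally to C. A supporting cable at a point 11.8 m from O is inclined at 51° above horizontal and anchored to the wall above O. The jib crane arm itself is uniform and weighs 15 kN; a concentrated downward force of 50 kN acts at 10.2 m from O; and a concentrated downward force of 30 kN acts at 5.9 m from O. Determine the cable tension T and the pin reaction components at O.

T = 85.63 kN, O_x = 53.89 kN, O_y = 28.45 kN

ΣM about O: T·sin51°·11.8 − 15·6.55 − 50·10.2 − 30·5.9 = 0 → T = 785.25/(11.8·0.777146) = 85.6295 ≈ 85.63 kN.
ΣF_x = 0: O_x − T·cos51° = 0 → O_x = 85.6295 × 0.62932 = 53.89 kN.
ΣF_y = 0: O_y + T·sin51° − 15 − 50 − 30 = 0 → O_y = 95 − 85.6295 × 0.777146 = 28.45 kN.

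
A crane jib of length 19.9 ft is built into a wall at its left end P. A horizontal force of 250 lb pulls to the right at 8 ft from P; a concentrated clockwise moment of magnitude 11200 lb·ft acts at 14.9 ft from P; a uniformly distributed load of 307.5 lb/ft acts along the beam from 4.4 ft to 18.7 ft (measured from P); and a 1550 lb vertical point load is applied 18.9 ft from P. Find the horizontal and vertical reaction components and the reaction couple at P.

P_x = -250.0 lb, P_y = 5947 lb, M_P = 91280 lb·ft

Resultant of the distributed load: 307.5 × 14.3 = 4397.25 lb at 11.55 ft from P.
ΣF_x = 0: P_x + 250 = 0 → P_x = -250.0 lb.
ΣF_y = 0: P_y − 307.5·14.3 − 1550 = 0 → P_y = 5947 lb.
ΣM about P: M_P − 11200 − (307.5·14.3)·11.55 − 1550·18.9 = 0 → M_P = 91280 lb·ft.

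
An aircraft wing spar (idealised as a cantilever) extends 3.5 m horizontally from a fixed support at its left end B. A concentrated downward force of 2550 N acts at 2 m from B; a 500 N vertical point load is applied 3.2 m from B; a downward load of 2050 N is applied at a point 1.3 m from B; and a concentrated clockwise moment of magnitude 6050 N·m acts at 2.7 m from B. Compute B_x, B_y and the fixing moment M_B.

ΣF_x = 0: B_x = 0.
ΣF_y = 0: B_y − 2550 − 500 − 2050 = 0 → B_y = 5100 N.
ΣM about B: M_B − 2550·2 − 500·3.2 − 2050·1.3 − 6050 = 0 → M_B = 15420 N·m.

B_x = 0, B_y = 5100 N, M_B = 15420 N·m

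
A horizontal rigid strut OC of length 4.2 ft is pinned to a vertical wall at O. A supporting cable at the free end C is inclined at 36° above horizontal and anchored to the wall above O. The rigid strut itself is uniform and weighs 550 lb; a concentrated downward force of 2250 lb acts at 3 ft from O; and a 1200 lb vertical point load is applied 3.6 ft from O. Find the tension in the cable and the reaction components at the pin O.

ΣM about O: T·sin36°·4.2 − 550·2.1 − 2250·3 − 1200·3.6 = 0 → T = 12225/(4.2·0.587785) = 4952.01 ≈ 4952 lb.
ΣF_x = 0: O_x − T·cos36° = 0 → O_x = 4952.01 × 0.809017 = 4006 lb.
ΣF_y = 0: O_y + T·sin36° − 550 − 2250 − 1200 = 0 → O_y = 4000 − 4952.01 × 0.587785 = 1089 lb.

T = 4952 lb, O_x = 4006 lb, O_y = 1089 lb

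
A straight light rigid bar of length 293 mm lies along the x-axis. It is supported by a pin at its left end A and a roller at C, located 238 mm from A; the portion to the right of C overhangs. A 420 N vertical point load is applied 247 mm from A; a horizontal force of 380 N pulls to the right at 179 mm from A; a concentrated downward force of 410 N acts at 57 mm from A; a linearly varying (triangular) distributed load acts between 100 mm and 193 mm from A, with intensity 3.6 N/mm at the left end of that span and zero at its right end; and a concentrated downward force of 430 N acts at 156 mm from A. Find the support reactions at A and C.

A_x = -380.0 N, A_y = 519.3 N, C_y = 908.1 N

Resultant of the triangular load: ½ × 3.6 × 93 = 167.4 N, acting at 131 mm from A (one-third of the span from the peak).
Taking moments about A: C_y·238 − 420·247 − 410·57 − (½·3.6·93)·131 − 430·156 = 0 → C_y = 216119.4/238 = 908.065 ≈ 908.1 N.
ΣF_y = 0: A_y + 908.065 − 420 − 410 − ½·3.6·93 − 430 = 0 → A_y = 519.3 N.
ΣF_x = 0: A_x + 380 = 0 → A_x = -380.0 N.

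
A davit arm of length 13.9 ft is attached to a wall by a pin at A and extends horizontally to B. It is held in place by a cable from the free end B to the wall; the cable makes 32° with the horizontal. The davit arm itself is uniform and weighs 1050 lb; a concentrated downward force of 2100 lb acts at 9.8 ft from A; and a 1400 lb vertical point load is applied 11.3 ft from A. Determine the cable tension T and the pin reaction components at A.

ΣM about A: T·sin32°·13.9 − 1050·6.95 − 2100·9.8 − 1400·11.3 = 0 → T = 43697.5/(13.9·0.529919) = 5932.43 ≈ 5932 lb.
ΣF_x = 0: A_x − T·cos32° = 0 → A_x = 5932.43 × 0.848048 = 5031 lb.
ΣF_y = 0: A_y + T·sin32° − 1050 − 2100 − 1400 = 0 → A_y = 4550 − 5932.43 × 0.529919 = 1406 lb.

T = 5932 lb, A_x = 5031 lb, A_y = 1406 lb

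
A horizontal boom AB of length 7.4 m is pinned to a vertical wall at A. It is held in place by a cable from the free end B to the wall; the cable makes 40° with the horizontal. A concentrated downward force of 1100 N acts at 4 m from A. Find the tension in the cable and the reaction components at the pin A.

T = 925.0 N, A_x = 708.6 N, A_y = 505.4 N

ΣM about A: T·sin40°·7.4 − 1100·4 = 0 → T = 4400/(7.4·0.642788) = 925.024 ≈ 925.0 N.
ΣF_x = 0: A_x − T·cos40° = 0 → A_x = 925.024 × 0.766044 = 708.6 N.
ΣF_y = 0: A_y + T·sin40° − 1100 = 0 → A_y = 1100 − 925.024 × 0.642788 = 505.4 N.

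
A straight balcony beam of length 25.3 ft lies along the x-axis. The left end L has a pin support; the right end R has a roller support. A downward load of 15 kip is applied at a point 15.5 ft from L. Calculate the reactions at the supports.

Moments about L: R_y·25.3 − 15·15.5 = 0 → R_y = 232.5/25.3 = 9.18972 ≈ 9.190 kip.
ΣF_y = 0: L_y + 9.18972 − 15 = 0 → L_y = 5.810 kip.
ΣF_x = 0: no horizontal applied forces, so L_x = 0.

L_x = 0, L_y = 5.810 kip, R_y = 9.190 kip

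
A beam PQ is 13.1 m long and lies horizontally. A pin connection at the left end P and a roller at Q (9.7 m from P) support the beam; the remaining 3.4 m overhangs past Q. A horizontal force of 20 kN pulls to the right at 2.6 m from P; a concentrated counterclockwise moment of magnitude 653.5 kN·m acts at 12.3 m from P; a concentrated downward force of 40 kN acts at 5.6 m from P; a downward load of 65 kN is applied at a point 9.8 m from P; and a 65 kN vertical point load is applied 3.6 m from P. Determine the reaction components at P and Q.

P_x = -20.00 kN, P_y = 124.5 kN, Q_y = 45.52 kN

ΣM about P: Q_y·9.7 + 653.5 − 40·5.6 − 65·9.8 − 65·3.6 = 0 → Q_y = 441.5/9.7 = 45.5155 ≈ 45.52 kN.
ΣF_y = 0: P_y + 45.5155 − 40 − 65 − 65 = 0 → P_y = 124.5 kN.
ΣF_x = 0: P_x + 20 = 0 → P_x = -20.00 kN.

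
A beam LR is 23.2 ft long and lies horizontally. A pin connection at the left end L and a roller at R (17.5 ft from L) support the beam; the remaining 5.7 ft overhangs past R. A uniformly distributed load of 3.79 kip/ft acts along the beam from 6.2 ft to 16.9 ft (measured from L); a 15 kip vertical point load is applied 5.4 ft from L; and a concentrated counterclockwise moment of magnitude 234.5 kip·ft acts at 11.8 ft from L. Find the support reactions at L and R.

L_x = 0, L_y = 37.56 kip, R_y = 17.99 kip

Resultant of the distributed load: 3.79 × 10.7 = 40.553 kip at 11.55 ft from L.
Taking moments about L: R_y·17.5 − (3.79·10.7)·11.55 − 15·5.4 + 234.5 = 0 → R_y = 314.88715/17.5 = 17.9936 ≈ 17.99 kip.
ΣF_y = 0: L_y + 17.9936 − 3.79·10.7 − 15 = 0 → L_y = 37.56 kip.
ΣF_x = 0: no horizontal applied forces, so L_x = 0.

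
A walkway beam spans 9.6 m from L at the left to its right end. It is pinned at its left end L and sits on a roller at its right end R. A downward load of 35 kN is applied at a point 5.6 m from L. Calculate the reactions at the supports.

Taking moments about L: R_y·9.6 − 35·5.6 = 0 → R_y = 196/9.6 = 20.4167 ≈ 20.42 kN.
ΣF_y = 0: L_y + 20.4167 − 35 = 0 → L_y = 14.58 kN.
ΣF_x = 0: no horizontal applied forces, so L_x = 0.

L_x = 0, L_y = 14.58 kN, R_y = 20.42 kN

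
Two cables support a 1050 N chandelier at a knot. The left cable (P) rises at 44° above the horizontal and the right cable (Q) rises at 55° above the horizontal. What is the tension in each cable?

T_P = 609.8 N, T_Q = 764.7 N

ΣF_x = 0: −T_P·cos44° + T_Q·cos55° = 0 → T_Q = 1.25413·T_P.
ΣF_y = 0: T_P·sin44° + T_Q·sin55° = 1050.
Substitute: T_P·(0.694658 + 1.25413·0.819152) = 1050 → T_P = 609.763 ≈ 609.8 N.
Then T_Q = 1.25413 × 609.763 = 764.7 N.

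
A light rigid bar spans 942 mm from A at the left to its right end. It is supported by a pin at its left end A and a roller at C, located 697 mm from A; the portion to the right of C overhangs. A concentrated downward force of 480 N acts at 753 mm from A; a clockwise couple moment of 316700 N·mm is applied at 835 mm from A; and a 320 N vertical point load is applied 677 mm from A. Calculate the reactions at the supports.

A_x = 0, A_y = -483.8 N, C_y = 1284 N

Taking moments about A: C_y·697 − 480·753 − 316700 − 320·677 = 0 → C_y = 894780/697 = 1283.76 ≈ 1284 N.
ΣF_y = 0: A_y + 1283.76 − 480 − 320 = 0 → A_y = -483.8 N.
ΣF_x = 0: no horizontal applied forces, so A_x = 0.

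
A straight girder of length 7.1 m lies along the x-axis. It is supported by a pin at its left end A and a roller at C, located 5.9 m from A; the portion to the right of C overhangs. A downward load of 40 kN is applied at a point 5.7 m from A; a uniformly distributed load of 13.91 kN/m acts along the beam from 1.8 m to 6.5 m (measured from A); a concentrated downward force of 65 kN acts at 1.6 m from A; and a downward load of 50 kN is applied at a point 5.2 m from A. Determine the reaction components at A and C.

Resultant of the distributed load: 13.91 × 4.7 = 65.377 kN at 4.15 m from A.
ΣM about A: C_y·5.9 − 40·5.7 − (13.91·4.7)·4.15 − 65·1.6 − 50·5.2 = 0 → C_y = 863.31455/5.9 = 146.325 ≈ 146.3 kN.
ΣF_y = 0: A_y + 146.325 − 40 − 13.91·4.7 − 65 − 50 = 0 → A_y = 74.05 kN.
ΣF_x = 0: no horizontal applied forces, so A_x = 0.

A_x = 0, A_y = 74.05 kN, C_y = 146.3 kN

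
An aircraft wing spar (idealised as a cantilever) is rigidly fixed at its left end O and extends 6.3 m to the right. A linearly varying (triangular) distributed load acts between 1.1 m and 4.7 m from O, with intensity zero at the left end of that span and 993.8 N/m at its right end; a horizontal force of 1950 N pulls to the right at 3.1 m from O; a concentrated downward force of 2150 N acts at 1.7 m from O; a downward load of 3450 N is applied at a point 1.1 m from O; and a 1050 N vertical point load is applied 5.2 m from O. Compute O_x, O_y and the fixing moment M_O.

Resultant of the triangular load: ½ × 993.8 × 3.6 = 1788.84 N, acting at 3.5 m from O (one-third of the span from the peak).
ΣF_x = 0: O_x + 1950 = 0 → O_x = -1950 N.
ΣF_y = 0: O_y − ½·993.8·3.6 − 2150 − 3450 − 1050 = 0 → O_y = 8439 N.
ΣM about O: M_O − (½·993.8·3.6)·3.5 − 2150·1.7 − 3450·1.1 − 1050·5.2 = 0 → M_O = 19170 N·m.

O_x = -1950 N, O_y = 8439 N, M_O = 19170 N·m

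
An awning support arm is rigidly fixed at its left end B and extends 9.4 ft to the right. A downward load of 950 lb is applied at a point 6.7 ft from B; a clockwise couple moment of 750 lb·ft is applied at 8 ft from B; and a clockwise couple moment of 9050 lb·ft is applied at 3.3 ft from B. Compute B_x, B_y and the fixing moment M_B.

ΣF_x = 0: B_x = 0.
ΣF_y = 0: B_y − 950 = 0 → B_y = 950.0 lb.
ΣM about B: M_B − 950·6.7 − 750 − 9050 = 0 → M_B = 16160 lb·ft.

B_x = 0, B_y = 950.0 lb, M_B = 16160 lb·ft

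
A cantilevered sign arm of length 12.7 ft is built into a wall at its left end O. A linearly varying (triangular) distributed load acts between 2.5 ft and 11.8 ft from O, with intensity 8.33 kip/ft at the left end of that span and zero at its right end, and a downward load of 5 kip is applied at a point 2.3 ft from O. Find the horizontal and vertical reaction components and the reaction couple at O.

Resultant of the triangular load: ½ × 8.33 × 9.3 = 38.7345 kip, acting at 5.6 ft from O (one-third of the span from the peak).
ΣF_x = 0: O_x = 0.
ΣF_y = 0: O_y − ½·8.33·9.3 − 5 = 0 → O_y = 43.73 kip.
ΣM about O: M_O − (½·8.33·9.3)·5.6 − 5·2.3 = 0 → M_O = 228.4 kip·ft.

O_x = 0, O_y = 43.73 kip, M_O = 228.4 kip·ft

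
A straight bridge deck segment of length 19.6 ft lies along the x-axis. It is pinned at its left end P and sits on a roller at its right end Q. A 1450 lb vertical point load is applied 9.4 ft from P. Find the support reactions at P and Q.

P_x = 0, P_y = 754.6 lb, Q_y = 695.4 lb

ΣM about P: Q_y·19.6 − 1450·9.4 = 0 → Q_y = 13630/19.6 = 695.408 ≈ 695.4 lb.
ΣF_y = 0: P_y + 695.408 − 1450 = 0 → P_y = 754.6 lb.
ΣF_x = 0: no horizontal applied forces, so P_x = 0.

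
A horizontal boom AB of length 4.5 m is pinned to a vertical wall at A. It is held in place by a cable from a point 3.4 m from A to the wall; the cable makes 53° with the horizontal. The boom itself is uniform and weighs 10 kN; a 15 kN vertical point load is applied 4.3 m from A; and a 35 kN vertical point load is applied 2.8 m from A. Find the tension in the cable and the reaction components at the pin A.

T = 68.13 kN, A_x = 41.00 kN, A_y = 5.588 kN

ΣM about A: T·sin53°·3.4 − 10·2.25 − 15·4.3 − 35·2.8 = 0 → T = 185/(3.4·0.798636) = 68.1309 ≈ 68.13 kN.
ΣF_x = 0: A_x − T·cos53° = 0 → A_x = 68.1309 × 0.601815 = 41.00 kN.
ΣF_y = 0: A_y + T·sin53° − 10 − 15 − 35 = 0 → A_y = 60 − 68.1309 × 0.798636 = 5.588 kN.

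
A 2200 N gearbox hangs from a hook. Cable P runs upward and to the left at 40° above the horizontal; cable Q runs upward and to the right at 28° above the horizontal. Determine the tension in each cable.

T_P = 2095 N, T_Q = 1818 N

ΣF_x = 0: −T_P·cos40° + T_Q·cos28° = 0 → T_Q = 0.867599·T_P.
ΣF_y = 0: T_P·sin40° + T_Q·sin28° = 2200.
Substitute: T_P·(0.642788 + 0.867599·0.469472) = 2200 → T_P = 2095.04 ≈ 2095 N.
Then T_Q = 0.867599 × 2095.04 = 1818 N.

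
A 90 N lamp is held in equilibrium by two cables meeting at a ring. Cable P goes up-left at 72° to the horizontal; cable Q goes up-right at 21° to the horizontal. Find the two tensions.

T_P = 84.14 N, T_Q = 27.85 N

ΣF_x = 0: −T_P·cos72° + T_Q·cos21° = 0 → T_Q = 0.331002·T_P.
ΣF_y = 0: T_P·sin72° + T_Q·sin21° = 90.
Substitute: T_P·(0.951057 + 0.331002·0.358368) = 90 → T_P = 84.1375 ≈ 84.14 N.
Then T_Q = 0.331002 × 84.1375 = 27.85 N.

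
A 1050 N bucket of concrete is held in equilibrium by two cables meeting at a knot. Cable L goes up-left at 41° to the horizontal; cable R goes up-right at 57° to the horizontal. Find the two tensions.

ΣF_x = 0: −T_L·cos41° + T_R·cos57° = 0 → T_R = 1.38571·T_L.
ΣF_y = 0: T_L·sin41° + T_R·sin57° = 1050.
Substitute: T_L·(0.656059 + 1.38571·0.838671) = 1050 → T_L = 577.49 ≈ 577.5 N.
Then T_R = 1.38571 × 577.49 = 800.2 N.

T_L = 577.5 N, T_R = 800.2 N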